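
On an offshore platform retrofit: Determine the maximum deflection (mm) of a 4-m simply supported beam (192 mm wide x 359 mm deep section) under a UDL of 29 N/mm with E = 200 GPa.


I = 192 * 359^3 / 12 = 740292464.0 mm^4
L = 4000.0 mm, w = 29 N/mm, E = 200000.0 MPa
delta = 5 * w * L^4 / (384 * E * I)
= 5 * 29 * 4000.0^4 / (384 * 200000.0 * 740292464.0)
= 0.6529 mm

0.6529 mm


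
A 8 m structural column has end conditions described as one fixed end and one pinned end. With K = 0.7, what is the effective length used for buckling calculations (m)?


L_eff = K * L
= 0.7 * 8
= 5.6 m

5.6 m


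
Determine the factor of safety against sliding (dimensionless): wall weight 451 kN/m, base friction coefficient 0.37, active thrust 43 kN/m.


Resisting force = mu * W = 0.37 * 451 = 166.87 kN/m
FOS = Resisting / Driving = 166.87 / 43
= 3.8807 (dimensionless)

3.8807 (dimensionless)


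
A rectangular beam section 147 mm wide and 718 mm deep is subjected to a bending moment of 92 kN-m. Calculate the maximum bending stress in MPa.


I = b * h^3 / 12 = 147 * 718^3 / 12 = 4534291342.0 mm^4
y = h / 2 = 718 / 2 = 359.0 mm
M = 92 kN-m = 92000000.0 N-mm
sigma = M * y / I = 92000000.0 * 359.0 / 4534291342.0
= 7.28 MPa

7.28 MPa


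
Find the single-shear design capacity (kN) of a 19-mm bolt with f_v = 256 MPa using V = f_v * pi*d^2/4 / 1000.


A = pi * d^2 / 4 = pi * 19^2 / 4 = 283.5287 mm^2
V = f_v * A / 1000 = 256 * 283.5287 / 1000
= 72.5834 kN

72.5834 kN


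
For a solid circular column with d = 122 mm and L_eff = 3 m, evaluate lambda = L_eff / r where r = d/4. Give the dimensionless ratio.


Radius of gyration r = d / 4 = 122 / 4 = 30.5 mm
L_eff = 3000.0 mm
Slenderness ratio = L / r = 3000.0 / 30.5 = 98.36 (dimensionless)

98.36 (dimensionless)


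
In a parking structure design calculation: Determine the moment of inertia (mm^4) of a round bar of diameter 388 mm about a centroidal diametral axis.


r = d / 2 = 388 / 2 = 194.0 mm
I = pi * r^4 / 4 = pi * 194.0^4 / 4
= 1112491755.27 mm^4

1112491755.27 mm^4


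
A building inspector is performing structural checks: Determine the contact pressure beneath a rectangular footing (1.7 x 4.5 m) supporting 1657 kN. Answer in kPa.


A = 1.7 * 4.5 = 7.65 m^2
q = P / A = 1657 / 7.65
= 216.6013 kPa

216.6013 kPa


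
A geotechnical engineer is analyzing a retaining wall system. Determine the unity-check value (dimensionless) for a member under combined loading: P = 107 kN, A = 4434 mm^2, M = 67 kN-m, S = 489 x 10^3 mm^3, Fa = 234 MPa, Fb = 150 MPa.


f_a = P / A = 107000.0 / 4434 = 24.1317 MPa
f_b = M / S = 67000000.0 / 489000.0 = 137.0143 MPa
Ratio = f_a / Fa + f_b / Fb
= 24.1317 / 234 + 137.0143 / 150
= 1.0166 (dimensionless)

1.0166 (dimensionless)


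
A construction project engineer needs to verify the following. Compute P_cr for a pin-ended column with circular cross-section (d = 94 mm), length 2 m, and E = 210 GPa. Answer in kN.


I = pi * d^4 / 64 = 3832492.5 mm^4
L = 2000.0 mm
P_cr = pi^2 * E * I / L^2
= 9.8696 * 210000.0 * 3832492.5 / 2000.0^2
= 1985822.2 N = 1985.8222 kN

1985.8222 kN


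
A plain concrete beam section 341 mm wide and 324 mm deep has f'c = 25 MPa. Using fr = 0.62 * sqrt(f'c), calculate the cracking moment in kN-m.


fr = 0.62 * sqrt(25) = 0.62 * 5.0 = 3.1 MPa
I = 341 * 324^3 / 12 = 966514032.0 mm^4
y_t = 162.0 mm
M_cr = fr * I / y_t = 3.1 * 966514032.0 / 162.0 N-mm
= 18.495 kN-m

18.495 kN-m


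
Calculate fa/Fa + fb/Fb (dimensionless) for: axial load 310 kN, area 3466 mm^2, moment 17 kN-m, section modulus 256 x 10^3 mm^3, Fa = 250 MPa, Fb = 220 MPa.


f_a = P / A = 310000.0 / 3466 = 89.4403 MPa
f_b = M / S = 17000000.0 / 256000.0 = 66.4062 MPa
Ratio = f_a / Fa + f_b / Fb
= 89.4403 / 250 + 66.4062 / 220
= 0.6596 (dimensionless)

0.6596 (dimensionless)


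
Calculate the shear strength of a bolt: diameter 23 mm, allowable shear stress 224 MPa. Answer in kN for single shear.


A = pi * d^2 / 4 = pi * 23^2 / 4 = 415.4756 mm^2
V = f_v * A / 1000 = 224 * 415.4756 / 1000
= 93.0665 kN

93.0665 kN


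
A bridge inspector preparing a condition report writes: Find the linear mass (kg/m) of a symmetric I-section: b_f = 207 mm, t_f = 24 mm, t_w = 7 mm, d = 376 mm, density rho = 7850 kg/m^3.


A_flanges = 2 * 207 * 24 = 9936 mm^2
A_web = (376 - 2 * 24) * 7 = 2296 mm^2
A_total = 9936 + 2296 = 12232 mm^2 = 0.012232 m^2
Weight = rho * A = 7850 * 0.012232 = 96.0212 kg/m

96.0212 kg/m


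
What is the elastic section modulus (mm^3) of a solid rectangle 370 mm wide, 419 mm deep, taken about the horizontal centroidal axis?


S = b * h^2 / 6
= 370 * 419^2 / 6
= 370 * 175561 / 6
= 10826261.67 mm^3

10826261.67 mm^3


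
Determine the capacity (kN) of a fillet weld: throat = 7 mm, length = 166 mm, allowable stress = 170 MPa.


Strength = throat * length * allowable stress
= 7 * 166 * 170 N
= 197540 N
= 197.54 kN

197.54 kN


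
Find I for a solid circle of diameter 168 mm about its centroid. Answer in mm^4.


r = d / 2 = 168 / 2 = 84.0 mm
I = pi * r^4 / 4 = pi * 84.0^4 / 4
= 39102725.18 mm^4

39102725.18 mm^4


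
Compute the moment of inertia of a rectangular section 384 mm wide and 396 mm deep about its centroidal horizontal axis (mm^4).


I = b * h^3 / 12
= 384 * 396^3 / 12
= 384 * 62099136 / 12
= 1987172352.0 mm^4

1987172352.0 mm^4


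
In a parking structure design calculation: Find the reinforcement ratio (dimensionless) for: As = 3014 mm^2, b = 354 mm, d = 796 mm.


rho = As / (b * d)
= 3014 / (354 * 796)
= 3014 / 281784
= 0.010696 (dimensionless)

0.010696 (dimensionless)


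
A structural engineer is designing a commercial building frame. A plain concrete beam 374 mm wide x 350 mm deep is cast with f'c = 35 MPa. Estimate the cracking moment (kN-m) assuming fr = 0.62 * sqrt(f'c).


fr = 0.62 * sqrt(35) = 0.62 * 5.9161 = 3.668 MPa
I = 374 * 350^3 / 12 = 1336270833.33 mm^4
y_t = 175.0 mm
M_cr = fr * I / y_t = 3.668 * 1336270833.33 / 175.0 N-mm
= 28.008 kN-m

28.008 kN-m


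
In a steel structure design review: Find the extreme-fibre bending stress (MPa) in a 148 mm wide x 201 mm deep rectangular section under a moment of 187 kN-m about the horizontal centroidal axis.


I = b * h^3 / 12 = 148 * 201^3 / 12 = 100154079.0 mm^4
y = h / 2 = 201 / 2 = 100.5 mm
M = 187 kN-m = 187000000.0 N-mm
sigma = M * y / I = 187000000.0 * 100.5 / 100154079.0
= 187.65 MPa

187.65 MPa


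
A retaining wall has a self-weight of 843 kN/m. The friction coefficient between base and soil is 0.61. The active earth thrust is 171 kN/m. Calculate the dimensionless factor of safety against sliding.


Resisting force = mu * W = 0.61 * 843 = 514.23 kN/m
FOS = Resisting / Driving = 514.23 / 171
= 3.0072 (dimensionless)

3.0072 (dimensionless)


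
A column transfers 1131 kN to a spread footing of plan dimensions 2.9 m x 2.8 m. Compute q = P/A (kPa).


A = 2.9 * 2.8 = 8.12 m^2
q = P / A = 1131 / 8.12
= 139.2857 kPa

139.2857 kPa


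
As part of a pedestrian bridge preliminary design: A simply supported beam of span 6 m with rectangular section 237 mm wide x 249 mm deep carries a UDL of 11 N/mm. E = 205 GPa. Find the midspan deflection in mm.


I = 237 * 249^3 / 12 = 304905417.75 mm^4
L = 6000.0 mm, w = 11 N/mm, E = 205000.0 MPa
delta = 5 * w * L^4 / (384 * E * I)
= 5 * 11 * 6000.0^4 / (384 * 205000.0 * 304905417.75)
= 2.9697 mm

2.9697 mm


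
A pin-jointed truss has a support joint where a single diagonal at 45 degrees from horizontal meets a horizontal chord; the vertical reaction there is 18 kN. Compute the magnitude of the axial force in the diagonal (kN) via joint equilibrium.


At the joint, only the diagonal has a vertical component, so vertical equilibrium gives:
F * sin(45) = 18
F = 18 / sin(45)
= 18 / 0.707107
= 25.46 kN

25.46 kN


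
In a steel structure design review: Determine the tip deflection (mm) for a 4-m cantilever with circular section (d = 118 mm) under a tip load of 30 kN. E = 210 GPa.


I = pi * d^4 / 64 = pi * 118^4 / 64 = 9516953.07 mm^4
L = 4000.0 mm, P = 30000.0 N, E = 210000.0 MPa
delta = P * L^3 / (3 * E * I)
= 30000.0 * 4000.0^3 / (3 * 210000.0 * 9516953.07)
= 320.2305 mm

320.2305 mm


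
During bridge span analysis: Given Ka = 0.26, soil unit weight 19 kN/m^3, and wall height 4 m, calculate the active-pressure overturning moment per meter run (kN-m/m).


Pa = 0.5 * Ka * gamma * H^2
= 0.5 * 0.26 * 19 * 4^2
= 39.52 kN/m
Arm = H / 3 = 4 / 3 = 1.3333 m
Mo = Pa * arm = Pa * H / 3 = 39.52 * 4 / 3 = 52.6933 kN-m/m

52.6933 kN-m/m


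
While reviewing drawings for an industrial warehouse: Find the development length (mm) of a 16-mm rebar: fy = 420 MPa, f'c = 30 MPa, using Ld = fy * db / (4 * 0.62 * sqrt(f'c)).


Ld = (fy * db) / (4 * 0.62 * sqrt(f'c))
= (420 * 16) / (4 * 0.62 * sqrt(30))
= 6720 / 13.5835
= 494.72 mm

494.72 mm


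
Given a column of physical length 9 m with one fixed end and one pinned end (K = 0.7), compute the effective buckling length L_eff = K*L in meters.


L_eff = K * L
= 0.7 * 9
= 6.3 m

6.3 m


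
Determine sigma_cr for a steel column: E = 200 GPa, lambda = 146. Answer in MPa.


sigma_cr = pi^2 * E / lambda^2
= 9.8696 * 200000.0 / 146^2
= 9.8696 * 200000.0 / 21316
= 92.6028 MPa

92.6028 MPa


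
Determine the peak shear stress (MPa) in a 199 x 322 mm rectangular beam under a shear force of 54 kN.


A = b * h = 199 * 322 = 64078 mm^2
V = 54 kN = 54000.0 N
tau_max = 1.5 * V / A = 1.5 * 54000.0 / 64078
= 1.2641 MPa

1.2641 MPa


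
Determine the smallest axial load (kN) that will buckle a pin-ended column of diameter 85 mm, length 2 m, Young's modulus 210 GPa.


I = pi * d^4 / 64 = 2562392.19 mm^4
L = 2000.0 mm
P_cr = pi^2 * E * I / L^2
= 9.8696 * 210000.0 * 2562392.19 / 2000.0^2
= 1327714.35 N = 1327.7144 kN

1327.7144 kN


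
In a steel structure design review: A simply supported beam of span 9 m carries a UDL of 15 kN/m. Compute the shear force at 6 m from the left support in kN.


R_A = w * L / 2 = 15 * 9 / 2 = 67.5 kN
V(x) = R_A - w * x = 67.5 - 15 * 6
= -22.5 kN

-22.5 kN


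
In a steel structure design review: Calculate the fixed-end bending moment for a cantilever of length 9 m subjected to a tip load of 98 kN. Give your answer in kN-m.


For a cantilever with a point load at the free end:
M_max = P * L = 98 * 9 = 882 kN-m

882 kN-m


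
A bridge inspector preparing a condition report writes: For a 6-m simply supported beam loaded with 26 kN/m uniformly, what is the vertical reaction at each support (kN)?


Total load = w * L = 26 * 6 = 156 kN
By symmetry, each reaction R = total / 2 = 156 / 2 = 78.0 kN

78.0 kN


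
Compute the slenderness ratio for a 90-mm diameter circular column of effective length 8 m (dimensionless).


Radius of gyration r = d / 4 = 90 / 4 = 22.5 mm
L_eff = 8000.0 mm
Slenderness ratio = L / r = 8000.0 / 22.5 = 355.56 (dimensionless)

355.56 (dimensionless)


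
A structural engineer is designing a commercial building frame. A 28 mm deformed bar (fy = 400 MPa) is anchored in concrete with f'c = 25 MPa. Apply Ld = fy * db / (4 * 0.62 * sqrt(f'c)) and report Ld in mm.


Ld = (fy * db) / (4 * 0.62 * sqrt(f'c))
= (400 * 28) / (4 * 0.62 * sqrt(25))
= 11200 / 12.4
= 903.23 mm

903.23 mm


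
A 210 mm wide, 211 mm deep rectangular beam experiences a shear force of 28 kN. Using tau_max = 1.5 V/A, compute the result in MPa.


A = b * h = 210 * 211 = 44310 mm^2
V = 28 kN = 28000.0 N
tau_max = 1.5 * V / A = 1.5 * 28000.0 / 44310
= 0.9479 MPa

0.9479 MPa


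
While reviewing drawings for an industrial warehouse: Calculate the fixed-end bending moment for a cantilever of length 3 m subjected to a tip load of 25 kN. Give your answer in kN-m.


For a cantilever with a point load at the free end:
M_max = P * L = 25 * 3 = 75 kN-m

75 kN-m


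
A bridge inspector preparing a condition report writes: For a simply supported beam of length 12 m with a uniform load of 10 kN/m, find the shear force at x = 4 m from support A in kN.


R_A = w * L / 2 = 10 * 12 / 2 = 60.0 kN
V(x) = R_A - w * x = 60.0 - 10 * 4
= 20.0 kN

20.0 kN


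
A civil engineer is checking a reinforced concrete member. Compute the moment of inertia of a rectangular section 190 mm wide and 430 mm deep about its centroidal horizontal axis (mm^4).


I = b * h^3 / 12
= 190 * 430^3 / 12
= 190 * 79507000 / 12
= 1258860833.33 mm^4

1258860833.33 mm^4


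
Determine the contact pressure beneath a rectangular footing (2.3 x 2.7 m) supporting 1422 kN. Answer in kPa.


A = 2.3 * 2.7 = 6.21 m^2
q = P / A = 1422 / 6.21
= 228.9855 kPa

228.9855 kPa


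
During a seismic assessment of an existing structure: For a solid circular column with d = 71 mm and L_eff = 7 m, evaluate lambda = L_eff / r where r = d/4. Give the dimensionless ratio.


Radius of gyration r = d / 4 = 71 / 4 = 17.75 mm
L_eff = 7000.0 mm
Slenderness ratio = L / r = 7000.0 / 17.75 = 394.37 (dimensionless)

394.37 (dimensionless)


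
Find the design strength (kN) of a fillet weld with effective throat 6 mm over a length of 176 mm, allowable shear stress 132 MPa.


Strength = throat * length * allowable stress
= 6 * 176 * 132 N
= 139392 N
= 139.39 kN

139.39 kN


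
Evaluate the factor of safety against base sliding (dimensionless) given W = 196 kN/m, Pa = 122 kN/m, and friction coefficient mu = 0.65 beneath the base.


Resisting force = mu * W = 0.65 * 196 = 127.4 kN/m
FOS = Resisting / Driving = 127.4 / 122
= 1.0443 (dimensionless)

1.0443 (dimensionless)


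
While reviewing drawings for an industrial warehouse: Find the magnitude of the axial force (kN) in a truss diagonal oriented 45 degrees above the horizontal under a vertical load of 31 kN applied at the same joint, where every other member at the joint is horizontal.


At the joint, only the diagonal has a vertical component, so vertical equilibrium gives:
F * sin(45) = 31
F = 31 / sin(45)
= 31 / 0.707107
= 43.84 kN

43.84 kN


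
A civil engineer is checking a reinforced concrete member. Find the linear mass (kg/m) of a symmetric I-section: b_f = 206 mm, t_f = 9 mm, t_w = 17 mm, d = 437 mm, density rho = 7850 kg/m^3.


A_flanges = 2 * 206 * 9 = 3708 mm^2
A_web = (437 - 2 * 9) * 17 = 7123 mm^2
A_total = 3708 + 7123 = 10831 mm^2 = 0.010831 m^2
Weight = rho * A = 7850 * 0.010831 = 85.0233 kg/m

85.0233 kg/m


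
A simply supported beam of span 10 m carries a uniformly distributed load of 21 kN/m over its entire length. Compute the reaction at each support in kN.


Total load = w * L = 21 * 10 = 210 kN
By symmetry, each reaction R = total / 2 = 210 / 2 = 105.0 kN

105.0 kN


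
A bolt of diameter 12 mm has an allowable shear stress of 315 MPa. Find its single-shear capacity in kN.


A = pi * d^2 / 4 = pi * 12^2 / 4 = 113.0973 mm^2
V = f_v * A / 1000 = 315 * 113.0973 / 1000
= 35.6257 kN

35.6257 kN


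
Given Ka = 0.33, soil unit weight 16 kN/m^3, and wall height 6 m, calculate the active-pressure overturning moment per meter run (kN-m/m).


Pa = 0.5 * Ka * gamma * H^2
= 0.5 * 0.33 * 16 * 6^2
= 95.04 kN/m
Arm = H / 3 = 6 / 3 = 2.0 m
Mo = Pa * arm = Pa * H / 3 = 95.04 * 6 / 3 = 190.08 kN-m/m

190.08 kN-m/m


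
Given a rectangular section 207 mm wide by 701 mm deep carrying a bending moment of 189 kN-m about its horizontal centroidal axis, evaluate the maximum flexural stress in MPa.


I = b * h^3 / 12 = 207 * 701^3 / 12 = 5942143742.25 mm^4
y = h / 2 = 701 / 2 = 350.5 mm
M = 189 kN-m = 189000000.0 N-mm
sigma = M * y / I = 189000000.0 * 350.5 / 5942143742.25
= 11.15 MPa

11.15 MPa


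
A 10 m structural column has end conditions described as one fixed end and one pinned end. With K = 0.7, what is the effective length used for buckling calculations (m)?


L_eff = K * L
= 0.7 * 10
= 7.0 m

7.0 m


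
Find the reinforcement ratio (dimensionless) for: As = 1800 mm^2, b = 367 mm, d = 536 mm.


rho = As / (b * d)
= 1800 / (367 * 536)
= 1800 / 196712
= 0.00915 (dimensionless)

0.00915 (dimensionless)


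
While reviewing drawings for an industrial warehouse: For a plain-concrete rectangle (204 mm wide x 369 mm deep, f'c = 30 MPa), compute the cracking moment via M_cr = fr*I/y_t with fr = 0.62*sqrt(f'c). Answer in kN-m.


fr = 0.62 * sqrt(30) = 0.62 * 5.4772 = 3.3959 MPa
I = 204 * 369^3 / 12 = 854137953.0 mm^4
y_t = 184.5 mm
M_cr = fr * I / y_t = 3.3959 * 854137953.0 / 184.5 N-mm
= 15.7211 kN-m

15.7211 kN-m


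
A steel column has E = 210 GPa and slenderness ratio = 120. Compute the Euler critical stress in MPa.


sigma_cr = pi^2 * E / lambda^2
= 9.8696 * 210000.0 / 120^2
= 9.8696 * 210000.0 / 14400
= 143.9317 MPa

143.9317 MPa


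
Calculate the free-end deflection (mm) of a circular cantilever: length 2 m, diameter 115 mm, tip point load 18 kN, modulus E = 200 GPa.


I = pi * d^4 / 64 = pi * 115^4 / 64 = 8585414.35 mm^4
L = 2000.0 mm, P = 18000.0 N, E = 200000.0 MPa
delta = P * L^3 / (3 * E * I)
= 18000.0 * 2000.0^3 / (3 * 200000.0 * 8585414.35)
= 27.9544 mm

27.9544 mm


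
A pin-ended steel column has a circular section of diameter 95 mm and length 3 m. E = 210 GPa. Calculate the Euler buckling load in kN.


I = pi * d^4 / 64 = 3998198.21 mm^4
L = 3000.0 mm
P_cr = pi^2 * E * I / L^2
= 9.8696 * 210000.0 * 3998198.21 / 3000.0^2
= 920748.14 N = 920.7481 kN

920.7481 kN


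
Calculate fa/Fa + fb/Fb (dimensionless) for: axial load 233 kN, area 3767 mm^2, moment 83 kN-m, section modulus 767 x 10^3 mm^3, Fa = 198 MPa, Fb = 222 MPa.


f_a = P / A = 233000.0 / 3767 = 61.8529 MPa
f_b = M / S = 83000000.0 / 767000.0 = 108.2138 MPa
Ratio = f_a / Fa + f_b / Fb
= 61.8529 / 198 + 108.2138 / 222
= 0.7998 (dimensionless)

0.7998 (dimensionless)


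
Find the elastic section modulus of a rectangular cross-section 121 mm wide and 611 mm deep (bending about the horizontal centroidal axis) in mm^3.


S = b * h^2 / 6
= 121 * 611^2 / 6
= 121 * 373321 / 6
= 7528640.17 mm^3

7528640.17 mm^3


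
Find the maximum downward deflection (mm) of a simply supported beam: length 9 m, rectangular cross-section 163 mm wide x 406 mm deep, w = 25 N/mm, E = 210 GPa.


I = 163 * 406^3 / 12 = 909043067.33 mm^4
L = 9000.0 mm, w = 25 N/mm, E = 210000.0 MPa
delta = 5 * w * L^4 / (384 * E * I)
= 5 * 25 * 9000.0^4 / (384 * 210000.0 * 909043067.33)
= 11.1878 mm

11.1878 mm


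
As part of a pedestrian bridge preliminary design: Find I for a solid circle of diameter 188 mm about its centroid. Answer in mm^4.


r = d / 2 = 188 / 2 = 94.0 mm
I = pi * r^4 / 4 = pi * 94.0^4 / 4
= 61319879.93 mm^4

61319879.93 mm^4


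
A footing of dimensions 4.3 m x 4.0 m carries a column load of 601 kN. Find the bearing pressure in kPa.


A = 4.3 * 4.0 = 17.2 m^2
q = P / A = 601 / 17.2
= 34.9419 kPa

34.9419 kPa


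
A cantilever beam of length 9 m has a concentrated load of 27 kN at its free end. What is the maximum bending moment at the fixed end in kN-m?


For a cantilever with a point load at the free end:
M_max = P * L = 27 * 9 = 243 kN-m

243 kN-m


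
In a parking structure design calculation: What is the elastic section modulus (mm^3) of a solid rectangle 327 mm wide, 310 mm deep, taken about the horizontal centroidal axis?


S = b * h^2 / 6
= 327 * 310^2 / 6
= 327 * 96100 / 6
= 5237450.0 mm^3

5237450.0 mm^3


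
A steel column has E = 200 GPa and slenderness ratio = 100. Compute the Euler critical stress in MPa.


sigma_cr = pi^2 * E / lambda^2
= 9.8696 * 200000.0 / 100^2
= 9.8696 * 200000.0 / 10000
= 197.3921 MPa

197.3921 MPa


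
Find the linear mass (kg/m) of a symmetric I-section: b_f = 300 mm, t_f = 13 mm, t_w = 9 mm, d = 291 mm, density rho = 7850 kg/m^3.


A_flanges = 2 * 300 * 13 = 7800 mm^2
A_web = (291 - 2 * 13) * 9 = 2385 mm^2
A_total = 7800 + 2385 = 10185 mm^2 = 0.010185 m^2
Weight = rho * A = 7850 * 0.010185 = 79.9523 kg/m

79.9523 kg/m


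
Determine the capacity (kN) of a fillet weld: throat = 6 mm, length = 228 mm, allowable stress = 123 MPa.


Strength = throat * length * allowable stress
= 6 * 228 * 123 N
= 168264 N
= 168.26 kN

168.26 kN


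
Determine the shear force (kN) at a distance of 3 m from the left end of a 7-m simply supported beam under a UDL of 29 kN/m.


R_A = w * L / 2 = 29 * 7 / 2 = 101.5 kN
V(x) = R_A - w * x = 101.5 - 29 * 3
= 14.5 kN

14.5 kN


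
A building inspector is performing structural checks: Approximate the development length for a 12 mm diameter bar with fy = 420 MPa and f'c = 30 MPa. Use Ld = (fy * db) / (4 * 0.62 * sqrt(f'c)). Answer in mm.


Ld = (fy * db) / (4 * 0.62 * sqrt(f'c))
= (420 * 12) / (4 * 0.62 * sqrt(30))
= 5040 / 13.5835
= 371.04 mm

371.04 mm


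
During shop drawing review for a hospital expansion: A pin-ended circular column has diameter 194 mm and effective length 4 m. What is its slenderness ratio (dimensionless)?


Radius of gyration r = d / 4 = 194 / 4 = 48.5 mm
L_eff = 4000.0 mm
Slenderness ratio = L / r = 4000.0 / 48.5 = 82.47 (dimensionless)

82.47 (dimensionless)


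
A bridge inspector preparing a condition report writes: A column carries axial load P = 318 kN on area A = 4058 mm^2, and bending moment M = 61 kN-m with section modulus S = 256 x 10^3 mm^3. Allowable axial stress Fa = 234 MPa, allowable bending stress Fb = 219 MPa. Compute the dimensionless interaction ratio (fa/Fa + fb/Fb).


f_a = P / A = 318000.0 / 4058 = 78.3637 MPa
f_b = M / S = 61000000.0 / 256000.0 = 238.2812 MPa
Ratio = f_a / Fa + f_b / Fb
= 78.3637 / 234 + 238.2812 / 219
= 1.4229 (dimensionless)

1.4229 (dimensionless)


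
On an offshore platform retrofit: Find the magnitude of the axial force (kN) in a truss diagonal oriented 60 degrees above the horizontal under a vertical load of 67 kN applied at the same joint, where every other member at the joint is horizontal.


At the joint, only the diagonal has a vertical component, so vertical equilibrium gives:
F * sin(60) = 67
F = 67 / sin(60)
= 67 / 0.866025
= 77.36 kN

77.36 kN


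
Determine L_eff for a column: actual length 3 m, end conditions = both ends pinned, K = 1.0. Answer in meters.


L_eff = K * L
= 1.0 * 3
= 3.0 m

3.0 m


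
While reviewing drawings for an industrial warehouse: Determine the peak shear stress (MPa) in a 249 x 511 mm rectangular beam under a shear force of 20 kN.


A = b * h = 249 * 511 = 127239 mm^2
V = 20 kN = 20000.0 N
tau_max = 1.5 * V / A = 1.5 * 20000.0 / 127239
= 0.2358 MPa

0.2358 MPa


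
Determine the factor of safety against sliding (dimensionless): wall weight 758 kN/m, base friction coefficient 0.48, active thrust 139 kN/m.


Resisting force = mu * W = 0.48 * 758 = 363.84 kN/m
FOS = Resisting / Driving = 363.84 / 139
= 2.6176 (dimensionless)

2.6176 (dimensionless)


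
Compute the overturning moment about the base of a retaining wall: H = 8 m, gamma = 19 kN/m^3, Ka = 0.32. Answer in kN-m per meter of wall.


Pa = 0.5 * Ka * gamma * H^2
= 0.5 * 0.32 * 19 * 8^2
= 194.56 kN/m
Arm = H / 3 = 8 / 3 = 2.6667 m
Mo = Pa * arm = Pa * H / 3 = 194.56 * 8 / 3 = 518.8267 kN-m/m

518.8267 kN-m/m


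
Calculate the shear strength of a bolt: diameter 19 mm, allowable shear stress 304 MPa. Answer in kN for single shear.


A = pi * d^2 / 4 = pi * 19^2 / 4 = 283.5287 mm^2
V = f_v * A / 1000 = 304 * 283.5287 / 1000
= 86.1927 kN

86.1927 kN


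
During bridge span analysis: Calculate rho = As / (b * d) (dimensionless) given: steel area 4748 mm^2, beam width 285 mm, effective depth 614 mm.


rho = As / (b * d)
= 4748 / (285 * 614)
= 4748 / 174990
= 0.027133 (dimensionless)

0.027133 (dimensionless)


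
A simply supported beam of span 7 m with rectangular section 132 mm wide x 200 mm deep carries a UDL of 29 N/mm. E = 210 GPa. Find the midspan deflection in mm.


I = 132 * 200^3 / 12 = 88000000.0 mm^4
L = 7000.0 mm, w = 29 N/mm, E = 210000.0 MPa
delta = 5 * w * L^4 / (384 * E * I)
= 5 * 29 * 7000.0^4 / (384 * 210000.0 * 88000000.0)
= 49.0599 mm

49.0599 mm


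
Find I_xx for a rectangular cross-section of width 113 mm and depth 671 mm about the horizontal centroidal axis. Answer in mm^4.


I = b * h^3 / 12
= 113 * 671^3 / 12
= 113 * 302111711 / 12
= 2844885278.58 mm^4

2844885278.58 mm^4


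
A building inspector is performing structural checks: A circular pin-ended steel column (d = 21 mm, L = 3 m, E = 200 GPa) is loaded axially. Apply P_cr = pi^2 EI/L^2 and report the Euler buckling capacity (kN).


I = pi * d^4 / 64 = 9546.56 mm^4
L = 3000.0 mm
P_cr = pi^2 * E * I / L^2
= 9.8696 * 200000.0 * 9546.56 / 3000.0^2
= 2093.8 N = 2.0938 kN

2.0938 kN


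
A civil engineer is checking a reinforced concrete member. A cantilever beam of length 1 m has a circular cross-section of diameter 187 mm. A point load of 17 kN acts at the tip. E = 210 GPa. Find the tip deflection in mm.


I = pi * d^4 / 64 = pi * 187^4 / 64 = 60025574.43 mm^4
L = 1000.0 mm, P = 17000.0 N, E = 210000.0 MPa
delta = P * L^3 / (3 * E * I)
= 17000.0 * 1000.0^3 / (3 * 210000.0 * 60025574.43)
= 0.4495 mm

0.4495 mm


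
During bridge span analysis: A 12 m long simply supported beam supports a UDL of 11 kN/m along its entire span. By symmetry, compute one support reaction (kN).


Total load = w * L = 11 * 12 = 132 kN
By symmetry, each reaction R = total / 2 = 132 / 2 = 66.0 kN

66.0 kN


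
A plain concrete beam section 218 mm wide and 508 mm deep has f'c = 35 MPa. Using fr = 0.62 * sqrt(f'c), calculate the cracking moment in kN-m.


fr = 0.62 * sqrt(35) = 0.62 * 5.9161 = 3.668 MPa
I = 218 * 508^3 / 12 = 2381586634.67 mm^4
y_t = 254.0 mm
M_cr = fr * I / y_t = 3.668 * 2381586634.67 / 254.0 N-mm
= 34.3921 kN-m

34.3921 kN-m


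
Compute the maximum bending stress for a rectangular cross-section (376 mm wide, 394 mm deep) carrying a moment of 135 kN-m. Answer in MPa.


I = b * h^3 / 12 = 376 * 394^3 / 12 = 1916440165.33 mm^4
y = h / 2 = 394 / 2 = 197.0 mm
M = 135 kN-m = 135000000.0 N-mm
sigma = M * y / I = 135000000.0 * 197.0 / 1916440165.33
= 13.88 MPa

13.88 MPa


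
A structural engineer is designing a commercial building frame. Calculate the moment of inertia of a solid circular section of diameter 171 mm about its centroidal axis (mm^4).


r = d / 2 = 171 / 2 = 85.5 mm
I = pi * r^4 / 4 = pi * 85.5^4 / 4
= 41971485.48 mm^4

41971485.48 mm^4


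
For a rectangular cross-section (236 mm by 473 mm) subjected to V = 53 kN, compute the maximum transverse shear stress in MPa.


A = b * h = 236 * 473 = 111628 mm^2
V = 53 kN = 53000.0 N
tau_max = 1.5 * V / A = 1.5 * 53000.0 / 111628
= 0.7122 MPa

0.7122 MPa


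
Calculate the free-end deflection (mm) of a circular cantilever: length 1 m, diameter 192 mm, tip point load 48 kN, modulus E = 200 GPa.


I = pi * d^4 / 64 = pi * 192^4 / 64 = 66707522.83 mm^4
L = 1000.0 mm, P = 48000.0 N, E = 200000.0 MPa
delta = P * L^3 / (3 * E * I)
= 48000.0 * 1000.0^3 / (3 * 200000.0 * 66707522.83)
= 1.1993 mm

1.1993 mm


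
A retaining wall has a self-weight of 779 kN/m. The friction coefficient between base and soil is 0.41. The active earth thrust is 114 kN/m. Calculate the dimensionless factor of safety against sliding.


Resisting force = mu * W = 0.41 * 779 = 319.39 kN/m
FOS = Resisting / Driving = 319.39 / 114
= 2.8017 (dimensionless)

2.8017 (dimensionless)


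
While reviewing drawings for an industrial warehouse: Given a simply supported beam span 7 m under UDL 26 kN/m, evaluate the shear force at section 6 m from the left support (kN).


R_A = w * L / 2 = 26 * 7 / 2 = 91.0 kN
V(x) = R_A - w * x = 91.0 - 26 * 6
= -65.0 kN

-65.0 kN


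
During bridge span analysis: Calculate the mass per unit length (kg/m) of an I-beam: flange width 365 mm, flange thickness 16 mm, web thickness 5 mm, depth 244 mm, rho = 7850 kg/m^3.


A_flanges = 2 * 365 * 16 = 11680 mm^2
A_web = (244 - 2 * 16) * 5 = 1060 mm^2
A_total = 11680 + 1060 = 12740 mm^2 = 0.012740 m^2
Weight = rho * A = 7850 * 0.012740 = 100.009 kg/m

100.009 kg/m


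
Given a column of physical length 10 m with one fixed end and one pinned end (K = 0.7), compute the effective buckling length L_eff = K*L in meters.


L_eff = K * L
= 0.7 * 10
= 7.0 m

7.0 m


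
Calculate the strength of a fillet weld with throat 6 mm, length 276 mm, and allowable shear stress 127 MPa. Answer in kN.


Strength = throat * length * allowable stress
= 6 * 276 * 127 N
= 210312 N
= 210.31 kN

210.31 kN


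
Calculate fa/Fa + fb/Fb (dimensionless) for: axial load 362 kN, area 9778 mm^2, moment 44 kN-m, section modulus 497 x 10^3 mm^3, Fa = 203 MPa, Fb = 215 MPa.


f_a = P / A = 362000.0 / 9778 = 37.0219 MPa
f_b = M / S = 44000000.0 / 497000.0 = 88.5312 MPa
Ratio = f_a / Fa + f_b / Fb
= 37.0219 / 203 + 88.5312 / 215
= 0.5941 (dimensionless)

0.5941 (dimensionless)


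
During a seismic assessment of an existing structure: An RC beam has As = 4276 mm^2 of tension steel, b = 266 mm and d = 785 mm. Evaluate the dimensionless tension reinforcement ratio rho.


rho = As / (b * d)
= 4276 / (266 * 785)
= 4276 / 208810
= 0.020478 (dimensionless)

0.020478 (dimensionless)


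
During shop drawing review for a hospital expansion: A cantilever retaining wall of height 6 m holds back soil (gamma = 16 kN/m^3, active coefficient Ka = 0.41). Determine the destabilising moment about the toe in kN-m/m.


Pa = 0.5 * Ka * gamma * H^2
= 0.5 * 0.41 * 16 * 6^2
= 118.08 kN/m
Arm = H / 3 = 6 / 3 = 2.0 m
Mo = Pa * arm = Pa * H / 3 = 118.08 * 6 / 3 = 236.16 kN-m/m

236.16 kN-m/m


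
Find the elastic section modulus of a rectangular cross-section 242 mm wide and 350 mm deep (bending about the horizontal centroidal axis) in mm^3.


S = b * h^2 / 6
= 242 * 350^2 / 6
= 242 * 122500 / 6
= 4940833.33 mm^3

4940833.33 mm^3


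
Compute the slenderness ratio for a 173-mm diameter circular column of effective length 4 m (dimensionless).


Radius of gyration r = d / 4 = 173 / 4 = 43.25 mm
L_eff = 4000.0 mm
Slenderness ratio = L / r = 4000.0 / 43.25 = 92.49 (dimensionless)

92.49 (dimensionless)


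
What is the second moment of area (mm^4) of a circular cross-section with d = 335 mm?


r = d / 2 = 335 / 2 = 167.5 mm
I = pi * r^4 / 4 = pi * 167.5^4 / 4
= 618228649.37 mm^4

618228649.37 mm^4


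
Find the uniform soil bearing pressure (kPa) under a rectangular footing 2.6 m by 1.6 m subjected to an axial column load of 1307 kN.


A = 2.6 * 1.6 = 4.16 m^2
q = P / A = 1307 / 4.16
= 314.1827 kPa

314.1827 kPa


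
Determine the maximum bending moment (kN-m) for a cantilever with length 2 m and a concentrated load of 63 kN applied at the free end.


For a cantilever with a point load at the free end:
M_max = P * L = 63 * 2 = 126 kN-m

126 kN-m


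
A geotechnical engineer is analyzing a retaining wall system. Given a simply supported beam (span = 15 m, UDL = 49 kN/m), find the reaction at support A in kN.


Total load = w * L = 49 * 15 = 735 kN
By symmetry, each reaction R = total / 2 = 735 / 2 = 367.5 kN

367.5 kN


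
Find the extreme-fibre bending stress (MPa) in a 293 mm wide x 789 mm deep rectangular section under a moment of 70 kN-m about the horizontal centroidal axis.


I = b * h^3 / 12 = 293 * 789^3 / 12 = 11992711434.75 mm^4
y = h / 2 = 789 / 2 = 394.5 mm
M = 70 kN-m = 70000000.0 N-mm
sigma = M * y / I = 70000000.0 * 394.5 / 11992711434.75
= 2.3 MPa

2.3 MPa


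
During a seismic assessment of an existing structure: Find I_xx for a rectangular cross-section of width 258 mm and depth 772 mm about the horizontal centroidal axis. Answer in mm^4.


I = b * h^3 / 12
= 258 * 772^3 / 12
= 258 * 460099648 / 12
= 9892142432.0 mm^4

9892142432.0 mm^4


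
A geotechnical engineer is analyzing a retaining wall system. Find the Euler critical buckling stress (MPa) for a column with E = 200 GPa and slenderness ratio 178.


sigma_cr = pi^2 * E / lambda^2
= 9.8696 * 200000.0 / 178^2
= 9.8696 * 200000.0 / 31684
= 62.3002 MPa

62.3002 MPa


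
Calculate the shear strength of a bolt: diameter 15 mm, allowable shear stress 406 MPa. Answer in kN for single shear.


A = pi * d^2 / 4 = pi * 15^2 / 4 = 176.7146 mm^2
V = f_v * A / 1000 = 406 * 176.7146 / 1000
= 71.7461 kN

71.7461 kN


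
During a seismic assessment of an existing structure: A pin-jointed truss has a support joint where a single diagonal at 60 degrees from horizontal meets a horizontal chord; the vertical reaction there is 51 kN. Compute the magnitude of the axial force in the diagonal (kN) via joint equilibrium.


At the joint, only the diagonal has a vertical component, so vertical equilibrium gives:
F * sin(60) = 51
F = 51 / sin(60)
= 51 / 0.866025
= 58.89 kN

58.89 kN


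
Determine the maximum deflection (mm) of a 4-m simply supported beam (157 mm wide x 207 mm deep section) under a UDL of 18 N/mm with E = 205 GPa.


I = 157 * 207^3 / 12 = 116045804.25 mm^4
L = 4000.0 mm, w = 18 N/mm, E = 205000.0 MPa
delta = 5 * w * L^4 / (384 * E * I)
= 5 * 18 * 4000.0^4 / (384 * 205000.0 * 116045804.25)
= 2.5221 mm

2.5221 mm


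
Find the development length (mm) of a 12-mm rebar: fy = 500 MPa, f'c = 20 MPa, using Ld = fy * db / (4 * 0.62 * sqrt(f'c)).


Ld = (fy * db) / (4 * 0.62 * sqrt(f'c))
= (500 * 12) / (4 * 0.62 * sqrt(20))
= 6000 / 11.0909
= 540.98 mm

540.98 mm


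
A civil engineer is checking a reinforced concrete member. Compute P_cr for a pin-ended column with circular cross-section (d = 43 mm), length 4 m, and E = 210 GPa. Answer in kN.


I = pi * d^4 / 64 = 167820.0 mm^4
L = 4000.0 mm
P_cr = pi^2 * E * I / L^2
= 9.8696 * 210000.0 * 167820.0 / 4000.0^2
= 21739.16 N = 21.7392 kN

21.7392 kN


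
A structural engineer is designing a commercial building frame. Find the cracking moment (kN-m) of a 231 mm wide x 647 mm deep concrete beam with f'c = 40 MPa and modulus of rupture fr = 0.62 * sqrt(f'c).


fr = 0.62 * sqrt(40) = 0.62 * 6.3246 = 3.9212 MPa
I = 231 * 647^3 / 12 = 5213670442.75 mm^4
y_t = 323.5 mm
M_cr = fr * I / y_t = 3.9212 * 5213670442.75 / 323.5 N-mm
= 63.1962 kN-m

63.1962 kN-m


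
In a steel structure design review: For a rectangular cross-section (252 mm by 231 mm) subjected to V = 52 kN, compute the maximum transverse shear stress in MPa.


A = b * h = 252 * 231 = 58212 mm^2
V = 52 kN = 52000.0 N
tau_max = 1.5 * V / A = 1.5 * 52000.0 / 58212
= 1.3399 MPa

1.3399 MPa


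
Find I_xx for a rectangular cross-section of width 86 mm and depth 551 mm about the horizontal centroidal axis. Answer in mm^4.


I = b * h^3 / 12
= 86 * 551^3 / 12
= 86 * 167284151 / 12
= 1198869748.83 mm^4

1198869748.83 mm^4


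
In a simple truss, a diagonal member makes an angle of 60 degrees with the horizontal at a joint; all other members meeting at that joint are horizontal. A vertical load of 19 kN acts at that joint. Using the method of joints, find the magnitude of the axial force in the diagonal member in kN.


At the joint, only the diagonal has a vertical component, so vertical equilibrium gives:
F * sin(60) = 19
F = 19 / sin(60)
= 19 / 0.866025
= 21.94 kN

21.94 kN


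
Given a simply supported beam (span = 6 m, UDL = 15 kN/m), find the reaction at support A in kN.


Total load = w * L = 15 * 6 = 90 kN
By symmetry, each reaction R = total / 2 = 90 / 2 = 45.0 kN

45.0 kN


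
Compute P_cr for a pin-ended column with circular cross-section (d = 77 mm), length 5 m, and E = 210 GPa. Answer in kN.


I = pi * d^4 / 64 = 1725570.86 mm^4
L = 5000.0 mm
P_cr = pi^2 * E * I / L^2
= 9.8696 * 210000.0 * 1725570.86 / 5000.0^2
= 143057.9 N = 143.0579 kN

143.0579 kN


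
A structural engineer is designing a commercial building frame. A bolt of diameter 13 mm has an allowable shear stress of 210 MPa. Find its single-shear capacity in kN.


A = pi * d^2 / 4 = pi * 13^2 / 4 = 132.7323 mm^2
V = f_v * A / 1000 = 210 * 132.7323 / 1000
= 27.8738 kN

27.8738 kN


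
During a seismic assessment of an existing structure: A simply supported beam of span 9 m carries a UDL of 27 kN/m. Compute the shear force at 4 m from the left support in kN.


R_A = w * L / 2 = 27 * 9 / 2 = 121.5 kN
V(x) = R_A - w * x = 121.5 - 27 * 4
= 13.5 kN

13.5 kN


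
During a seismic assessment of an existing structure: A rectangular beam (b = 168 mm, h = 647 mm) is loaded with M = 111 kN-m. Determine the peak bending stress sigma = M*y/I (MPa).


I = b * h^3 / 12 = 168 * 647^3 / 12 = 3791760322.0 mm^4
y = h / 2 = 647 / 2 = 323.5 mm
M = 111 kN-m = 111000000.0 N-mm
sigma = M * y / I = 111000000.0 * 323.5 / 3791760322.0
= 9.47 MPa

9.47 MPa


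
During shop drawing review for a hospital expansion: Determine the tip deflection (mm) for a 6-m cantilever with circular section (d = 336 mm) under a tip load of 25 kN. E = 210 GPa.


I = pi * d^4 / 64 = pi * 336^4 / 64 = 625643602.8 mm^4
L = 6000.0 mm, P = 25000.0 N, E = 210000.0 MPa
delta = P * L^3 / (3 * E * I)
= 25000.0 * 6000.0^3 / (3 * 210000.0 * 625643602.8)
= 13.7002 mm

13.7002 mm


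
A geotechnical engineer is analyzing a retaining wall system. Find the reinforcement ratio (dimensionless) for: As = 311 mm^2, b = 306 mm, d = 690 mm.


rho = As / (b * d)
= 311 / (306 * 690)
= 311 / 211140
= 0.001473 (dimensionless)

0.001473 (dimensionless)


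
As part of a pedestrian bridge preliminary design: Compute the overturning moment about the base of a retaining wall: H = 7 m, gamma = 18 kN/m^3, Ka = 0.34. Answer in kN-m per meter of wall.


Pa = 0.5 * Ka * gamma * H^2
= 0.5 * 0.34 * 18 * 7^2
= 149.94 kN/m
Arm = H / 3 = 7 / 3 = 2.3333 m
Mo = Pa * arm = Pa * H / 3 = 149.94 * 7 / 3 = 349.86 kN-m/m

349.86 kN-m/m


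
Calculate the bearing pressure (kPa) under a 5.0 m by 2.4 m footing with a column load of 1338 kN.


A = 5.0 * 2.4 = 12.0 m^2
q = P / A = 1338 / 12.0
= 111.5 kPa

111.5 kPa


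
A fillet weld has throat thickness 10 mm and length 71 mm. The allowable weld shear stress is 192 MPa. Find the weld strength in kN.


Strength = throat * length * allowable stress
= 10 * 71 * 192 N
= 136320 N
= 136.32 kN

136.32 kN


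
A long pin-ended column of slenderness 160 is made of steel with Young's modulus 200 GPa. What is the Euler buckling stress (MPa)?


sigma_cr = pi^2 * E / lambda^2
= 9.8696 * 200000.0 / 160^2
= 9.8696 * 200000.0 / 25600
= 77.1063 MPa

77.1063 MPa


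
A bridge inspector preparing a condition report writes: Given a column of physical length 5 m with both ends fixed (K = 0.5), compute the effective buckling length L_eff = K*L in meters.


L_eff = K * L
= 0.5 * 5
= 2.5 m

2.5 m


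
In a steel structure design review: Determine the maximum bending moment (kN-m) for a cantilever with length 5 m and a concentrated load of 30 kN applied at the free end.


For a cantilever with a point load at the free end:
M_max = P * L = 30 * 5 = 150 kN-m

150 kN-m


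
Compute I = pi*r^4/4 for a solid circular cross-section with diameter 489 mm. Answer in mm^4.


r = d / 2 = 489 / 2 = 244.5 mm
I = pi * r^4 / 4 = pi * 244.5^4 / 4
= 2806760365.59 mm^4

2806760365.59 mm^4


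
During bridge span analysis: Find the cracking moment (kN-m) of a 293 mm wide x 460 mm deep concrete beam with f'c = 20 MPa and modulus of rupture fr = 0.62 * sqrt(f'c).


fr = 0.62 * sqrt(20) = 0.62 * 4.4721 = 2.7727 MPa
I = 293 * 460^3 / 12 = 2376620666.67 mm^4
y_t = 230.0 mm
M_cr = fr * I / y_t = 2.7727 * 2376620666.67 / 230.0 N-mm
= 28.6509 kN-m

28.6509 kN-m


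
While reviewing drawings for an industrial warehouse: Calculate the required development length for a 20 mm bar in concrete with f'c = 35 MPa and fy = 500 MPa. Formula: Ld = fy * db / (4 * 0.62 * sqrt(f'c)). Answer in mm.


Ld = (fy * db) / (4 * 0.62 * sqrt(f'c))
= (500 * 20) / (4 * 0.62 * sqrt(35))
= 10000 / 14.6719
= 681.58 mm

681.58 mm


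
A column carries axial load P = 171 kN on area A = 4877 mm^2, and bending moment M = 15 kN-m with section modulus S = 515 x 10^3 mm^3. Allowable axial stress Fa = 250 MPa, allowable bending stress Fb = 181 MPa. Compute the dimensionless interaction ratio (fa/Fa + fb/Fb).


f_a = P / A = 171000.0 / 4877 = 35.0625 MPa
f_b = M / S = 15000000.0 / 515000.0 = 29.1262 MPa
Ratio = f_a / Fa + f_b / Fb
= 35.0625 / 250 + 29.1262 / 181
= 0.3012 (dimensionless)

0.3012 (dimensionless)
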